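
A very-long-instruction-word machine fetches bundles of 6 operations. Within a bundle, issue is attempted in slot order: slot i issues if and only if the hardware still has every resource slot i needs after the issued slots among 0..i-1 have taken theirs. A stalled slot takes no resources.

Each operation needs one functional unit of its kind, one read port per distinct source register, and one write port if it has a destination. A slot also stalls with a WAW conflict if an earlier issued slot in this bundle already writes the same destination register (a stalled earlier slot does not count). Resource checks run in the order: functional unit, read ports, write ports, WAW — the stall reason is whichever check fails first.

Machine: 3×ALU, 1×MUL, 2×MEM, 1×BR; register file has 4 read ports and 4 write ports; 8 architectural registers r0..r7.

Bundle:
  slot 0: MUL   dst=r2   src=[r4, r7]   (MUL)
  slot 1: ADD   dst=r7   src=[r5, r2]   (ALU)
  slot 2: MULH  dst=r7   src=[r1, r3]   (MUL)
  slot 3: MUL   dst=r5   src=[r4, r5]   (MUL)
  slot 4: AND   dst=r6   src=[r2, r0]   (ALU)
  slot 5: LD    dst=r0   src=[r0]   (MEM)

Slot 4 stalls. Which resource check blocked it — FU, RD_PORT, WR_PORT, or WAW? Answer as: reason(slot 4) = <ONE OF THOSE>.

slot 0 (MUL): ISSUE — free A3,Mu0,Ld2,B1 rp2 wp3
slot 1 (ALU): ISSUE — free A2,Mu0,Ld2,B1 rp0 wp2
slot 2 (MUL): stall FU — free A2,Mu0,Ld2,B1 rp0 wp2
slot 3 (MUL): stall FU — free A2,Mu0,Ld2,B1 rp0 wp2
slot 4 (ALU): stall RD_PORT — free A2,Mu0,Ld2,B1 rp0 wp2
slot 5 (MEM): stall RD_PORT — free A2,Mu0,Ld2,B1 rp0 wp2

reason(slot 4) = RD_PORT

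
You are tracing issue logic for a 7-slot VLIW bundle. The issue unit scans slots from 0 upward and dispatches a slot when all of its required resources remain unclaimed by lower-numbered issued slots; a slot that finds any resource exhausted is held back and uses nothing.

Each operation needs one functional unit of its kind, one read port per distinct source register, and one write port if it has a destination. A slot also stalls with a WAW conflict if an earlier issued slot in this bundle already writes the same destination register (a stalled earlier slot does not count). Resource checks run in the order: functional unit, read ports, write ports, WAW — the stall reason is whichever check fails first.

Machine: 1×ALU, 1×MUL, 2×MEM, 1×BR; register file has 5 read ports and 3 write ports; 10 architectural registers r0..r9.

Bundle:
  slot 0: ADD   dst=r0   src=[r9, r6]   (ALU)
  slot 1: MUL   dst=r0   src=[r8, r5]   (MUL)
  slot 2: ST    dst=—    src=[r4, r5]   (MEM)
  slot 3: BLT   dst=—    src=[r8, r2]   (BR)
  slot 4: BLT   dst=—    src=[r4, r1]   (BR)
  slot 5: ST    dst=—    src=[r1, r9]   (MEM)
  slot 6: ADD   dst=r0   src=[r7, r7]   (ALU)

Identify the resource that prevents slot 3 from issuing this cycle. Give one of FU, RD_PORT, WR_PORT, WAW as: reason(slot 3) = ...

reason(slot 3) = RD_PORT

(0) want 1×ALU +2rd +1wr — yes → AL0|MU1|ME2|BR1|rd3|wr2
(1) want 1×MUL +2rd +1wr — WAW → AL0|MU1|ME2|BR1|rd3|wr2
(2) want 1×MEM +2rd +0wr — yes → AL0|MU1|ME1|BR1|rd1|wr2
(3) want 1×BR +2rd +0wr — RD_PORT → AL0|MU1|ME1|BR1|rd1|wr2
(4) want 1×BR +2rd +0wr — RD_PORT → AL0|MU1|ME1|BR1|rd1|wr2
(5) want 1×MEM +2rd +0wr — RD_PORT → AL0|MU1|ME1|BR1|rd1|wr2
(6) want 1×ALU +1rd +1wr — FU → AL0|MU1|ME1|BR1|rd1|wr2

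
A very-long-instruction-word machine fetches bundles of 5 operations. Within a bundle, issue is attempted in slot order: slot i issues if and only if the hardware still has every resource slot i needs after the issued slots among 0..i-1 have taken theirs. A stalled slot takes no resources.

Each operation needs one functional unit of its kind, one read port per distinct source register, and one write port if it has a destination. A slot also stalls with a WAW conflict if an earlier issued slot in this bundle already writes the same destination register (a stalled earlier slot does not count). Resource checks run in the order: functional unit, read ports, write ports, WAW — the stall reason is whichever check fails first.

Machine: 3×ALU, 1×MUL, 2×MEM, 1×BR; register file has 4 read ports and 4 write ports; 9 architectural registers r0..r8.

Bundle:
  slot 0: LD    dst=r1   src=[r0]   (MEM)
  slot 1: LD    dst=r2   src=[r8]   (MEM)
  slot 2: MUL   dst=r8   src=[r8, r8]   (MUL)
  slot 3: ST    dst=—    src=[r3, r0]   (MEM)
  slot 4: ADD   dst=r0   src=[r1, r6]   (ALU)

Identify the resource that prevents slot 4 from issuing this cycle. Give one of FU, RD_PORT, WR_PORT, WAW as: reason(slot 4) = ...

reason(slot 4) = RD_PORT

slot 0 (MEM): ISSUE — free A3,Mu1,Ld1,B1 rp3 wp3
slot 1 (MEM): ISSUE — free A3,Mu1,Ld0,B1 rp2 wp2
slot 2 (MUL): ISSUE — free A3,Mu0,Ld0,B1 rp1 wp1
slot 3 (MEM): stall FU — free A3,Mu0,Ld0,B1 rp1 wp1
slot 4 (ALU): stall RD_PORT — free A3,Mu0,Ld0,B1 rp1 wp1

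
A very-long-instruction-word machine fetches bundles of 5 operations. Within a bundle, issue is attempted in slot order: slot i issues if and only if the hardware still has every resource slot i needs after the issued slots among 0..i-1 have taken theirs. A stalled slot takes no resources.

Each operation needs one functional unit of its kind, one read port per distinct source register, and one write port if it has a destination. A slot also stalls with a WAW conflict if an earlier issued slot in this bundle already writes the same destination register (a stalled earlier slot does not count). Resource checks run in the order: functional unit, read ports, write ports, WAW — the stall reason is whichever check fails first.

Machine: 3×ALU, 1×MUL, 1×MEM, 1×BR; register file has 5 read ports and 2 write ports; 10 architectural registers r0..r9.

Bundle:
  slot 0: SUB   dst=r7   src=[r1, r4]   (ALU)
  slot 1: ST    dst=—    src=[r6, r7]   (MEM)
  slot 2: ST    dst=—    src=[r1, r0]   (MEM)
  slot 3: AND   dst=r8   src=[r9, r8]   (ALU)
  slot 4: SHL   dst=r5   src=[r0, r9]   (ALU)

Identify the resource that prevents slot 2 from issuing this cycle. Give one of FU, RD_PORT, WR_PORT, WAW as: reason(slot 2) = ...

slot 0 (ALU): ISSUE — free A2,Mu1,Ld1,B1 rp3 wp1
slot 1 (MEM): ISSUE — free A2,Mu1,Ld0,B1 rp1 wp1
slot 2 (MEM): stall FU — free A2,Mu1,Ld0,B1 rp1 wp1
slot 3 (ALU): stall RD_PORT — free A2,Mu1,Ld0,B1 rp1 wp1
slot 4 (ALU): stall RD_PORT — free A2,Mu1,Ld0,B1 rp1 wp1

reason(slot 2) = FU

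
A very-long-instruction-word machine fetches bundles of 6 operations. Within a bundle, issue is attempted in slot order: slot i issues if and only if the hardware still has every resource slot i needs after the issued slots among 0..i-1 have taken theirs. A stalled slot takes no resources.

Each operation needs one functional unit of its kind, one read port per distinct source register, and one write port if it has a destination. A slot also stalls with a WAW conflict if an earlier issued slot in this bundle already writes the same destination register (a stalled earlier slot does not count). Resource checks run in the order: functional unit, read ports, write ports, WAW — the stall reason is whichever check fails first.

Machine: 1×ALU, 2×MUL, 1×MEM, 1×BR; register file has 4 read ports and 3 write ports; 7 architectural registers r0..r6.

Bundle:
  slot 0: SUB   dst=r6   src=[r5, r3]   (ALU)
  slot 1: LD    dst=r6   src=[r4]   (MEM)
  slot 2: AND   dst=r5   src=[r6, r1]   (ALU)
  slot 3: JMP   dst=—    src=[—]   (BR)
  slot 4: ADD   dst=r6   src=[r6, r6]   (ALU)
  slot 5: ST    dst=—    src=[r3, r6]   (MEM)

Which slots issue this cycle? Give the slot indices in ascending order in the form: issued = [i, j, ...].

#0 ALU src=r5,r3 dispatched  <A:0 Mu:2 Ld:1 B:1 rd:2 wr:2>
#1 MEM src=r4 held:WAW  <A:0 Mu:2 Ld:1 B:1 rd:2 wr:2>
#2 ALU src=r6,r1 held:FU  <A:0 Mu:2 Ld:1 B:1 rd:2 wr:2>
#3 BR src=- dispatched  <A:0 Mu:2 Ld:1 B:0 rd:2 wr:2>
#4 ALU src=r6,r6 held:FU  <A:0 Mu:2 Ld:1 B:0 rd:2 wr:2>
#5 MEM src=r3,r6 dispatched  <A:0 Mu:2 Ld:0 B:0 rd:0 wr:2>

issued = [0, 3, 5]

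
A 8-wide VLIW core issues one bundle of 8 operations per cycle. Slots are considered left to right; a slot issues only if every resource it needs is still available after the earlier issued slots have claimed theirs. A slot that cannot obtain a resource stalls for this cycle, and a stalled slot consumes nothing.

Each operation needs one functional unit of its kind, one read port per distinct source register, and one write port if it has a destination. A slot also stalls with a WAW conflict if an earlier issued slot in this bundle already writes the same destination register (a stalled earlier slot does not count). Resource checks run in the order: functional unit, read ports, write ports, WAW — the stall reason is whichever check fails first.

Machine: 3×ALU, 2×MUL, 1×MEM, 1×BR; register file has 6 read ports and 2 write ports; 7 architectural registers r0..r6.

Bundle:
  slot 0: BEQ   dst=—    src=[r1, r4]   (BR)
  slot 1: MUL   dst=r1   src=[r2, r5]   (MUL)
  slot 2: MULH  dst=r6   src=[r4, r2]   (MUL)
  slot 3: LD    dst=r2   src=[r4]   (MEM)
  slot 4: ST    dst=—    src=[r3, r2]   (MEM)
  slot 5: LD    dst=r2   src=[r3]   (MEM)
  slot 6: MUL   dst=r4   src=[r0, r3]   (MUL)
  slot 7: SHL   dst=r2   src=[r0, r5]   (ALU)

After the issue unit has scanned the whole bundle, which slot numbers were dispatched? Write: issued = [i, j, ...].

issued = [0, 1, 2]

[0] BR needs rd=2 wr=0: ok; after: ALU=3 MUL=2 MEM=1 BR=0, R=4, W=2
[1] MUL needs rd=2 wr=1: ok; after: ALU=3 MUL=1 MEM=1 BR=0, R=2, W=1
[2] MUL needs rd=2 wr=1: ok; after: ALU=3 MUL=0 MEM=1 BR=0, R=0, W=0
[3] MEM needs rd=1 wr=1: RD_PORT; after: ALU=3 MUL=0 MEM=1 BR=0, R=0, W=0
[4] MEM needs rd=2 wr=0: RD_PORT; after: ALU=3 MUL=0 MEM=1 BR=0, R=0, W=0
[5] MEM needs rd=1 wr=1: RD_PORT; after: ALU=3 MUL=0 MEM=1 BR=0, R=0, W=0
[6] MUL needs rd=2 wr=1: FU; after: ALU=3 MUL=0 MEM=1 BR=0, R=0, W=0
[7] ALU needs rd=2 wr=1: RD_PORT; after: ALU=3 MUL=0 MEM=1 BR=0, R=0, W=0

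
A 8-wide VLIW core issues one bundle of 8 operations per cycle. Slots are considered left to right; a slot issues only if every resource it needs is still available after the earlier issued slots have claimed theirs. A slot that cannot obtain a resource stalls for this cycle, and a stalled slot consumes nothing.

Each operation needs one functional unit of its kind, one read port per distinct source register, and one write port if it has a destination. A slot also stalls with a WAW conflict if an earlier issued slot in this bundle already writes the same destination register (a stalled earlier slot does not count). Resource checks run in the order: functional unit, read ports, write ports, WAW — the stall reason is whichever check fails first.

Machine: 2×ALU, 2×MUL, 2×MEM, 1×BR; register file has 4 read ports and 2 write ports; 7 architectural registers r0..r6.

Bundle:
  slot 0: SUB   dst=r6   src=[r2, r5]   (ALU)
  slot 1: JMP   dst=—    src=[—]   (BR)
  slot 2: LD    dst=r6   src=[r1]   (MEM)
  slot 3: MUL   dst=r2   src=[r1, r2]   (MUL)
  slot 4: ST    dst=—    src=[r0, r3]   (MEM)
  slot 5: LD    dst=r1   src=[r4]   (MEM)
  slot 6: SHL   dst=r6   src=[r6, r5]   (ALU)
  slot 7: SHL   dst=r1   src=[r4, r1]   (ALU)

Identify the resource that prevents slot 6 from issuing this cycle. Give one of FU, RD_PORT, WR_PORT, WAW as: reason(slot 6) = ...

reason(slot 6) = RD_PORT

slot 0 (ALU): ISSUE — free A1,Mu2,Ld2,B1 rp2 wp1
slot 1 (BR): ISSUE — free A1,Mu2,Ld2,B0 rp2 wp1
slot 2 (MEM): stall WAW — free A1,Mu2,Ld2,B0 rp2 wp1
slot 3 (MUL): ISSUE — free A1,Mu1,Ld2,B0 rp0 wp0
slot 4 (MEM): stall RD_PORT — free A1,Mu1,Ld2,B0 rp0 wp0
slot 5 (MEM): stall RD_PORT — free A1,Mu1,Ld2,B0 rp0 wp0
slot 6 (ALU): stall RD_PORT — free A1,Mu1,Ld2,B0 rp0 wp0
slot 7 (ALU): stall RD_PORT — free A1,Mu1,Ld2,B0 rp0 wp0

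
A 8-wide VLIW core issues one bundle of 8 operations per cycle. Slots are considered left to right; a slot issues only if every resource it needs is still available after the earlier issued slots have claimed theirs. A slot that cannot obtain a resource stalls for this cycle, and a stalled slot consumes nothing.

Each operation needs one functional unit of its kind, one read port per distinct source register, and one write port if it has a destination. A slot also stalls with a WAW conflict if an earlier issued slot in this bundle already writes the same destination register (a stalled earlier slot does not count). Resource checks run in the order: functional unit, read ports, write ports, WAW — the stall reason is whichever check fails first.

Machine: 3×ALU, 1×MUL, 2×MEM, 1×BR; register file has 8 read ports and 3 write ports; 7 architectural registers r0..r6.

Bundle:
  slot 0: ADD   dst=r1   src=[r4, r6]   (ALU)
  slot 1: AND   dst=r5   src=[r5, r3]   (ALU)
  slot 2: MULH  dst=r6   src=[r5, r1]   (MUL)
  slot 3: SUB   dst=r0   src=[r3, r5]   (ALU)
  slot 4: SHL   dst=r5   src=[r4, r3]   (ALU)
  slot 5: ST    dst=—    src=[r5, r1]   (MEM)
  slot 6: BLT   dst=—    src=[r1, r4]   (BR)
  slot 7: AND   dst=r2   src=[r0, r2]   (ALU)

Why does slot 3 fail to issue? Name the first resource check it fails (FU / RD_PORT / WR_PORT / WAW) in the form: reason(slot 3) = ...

reason(slot 3) = WR_PORT

  0. ALU→r1 ⇒ go  {2A/1Mu/2Ld/1B | 6r 2w}
  1. ALU→r5 ⇒ go  {1A/1Mu/2Ld/1B | 4r 1w}
  2. MUL→r6 ⇒ go  {1A/0Mu/2Ld/1B | 2r 0w}
  3. ALU→r0 ⇒ no(WR_PORT)  {1A/0Mu/2Ld/1B | 2r 0w}
  4. ALU→r5 ⇒ no(WR_PORT)  {1A/0Mu/2Ld/1B | 2r 0w}
  5. MEM ⇒ go  {1A/0Mu/1Ld/1B | 0r 0w}
  6. BR ⇒ no(RD_PORT)  {1A/0Mu/1Ld/1B | 0r 0w}
  7. ALU→r2 ⇒ no(RD_PORT)  {1A/0Mu/1Ld/1B | 0r 0w}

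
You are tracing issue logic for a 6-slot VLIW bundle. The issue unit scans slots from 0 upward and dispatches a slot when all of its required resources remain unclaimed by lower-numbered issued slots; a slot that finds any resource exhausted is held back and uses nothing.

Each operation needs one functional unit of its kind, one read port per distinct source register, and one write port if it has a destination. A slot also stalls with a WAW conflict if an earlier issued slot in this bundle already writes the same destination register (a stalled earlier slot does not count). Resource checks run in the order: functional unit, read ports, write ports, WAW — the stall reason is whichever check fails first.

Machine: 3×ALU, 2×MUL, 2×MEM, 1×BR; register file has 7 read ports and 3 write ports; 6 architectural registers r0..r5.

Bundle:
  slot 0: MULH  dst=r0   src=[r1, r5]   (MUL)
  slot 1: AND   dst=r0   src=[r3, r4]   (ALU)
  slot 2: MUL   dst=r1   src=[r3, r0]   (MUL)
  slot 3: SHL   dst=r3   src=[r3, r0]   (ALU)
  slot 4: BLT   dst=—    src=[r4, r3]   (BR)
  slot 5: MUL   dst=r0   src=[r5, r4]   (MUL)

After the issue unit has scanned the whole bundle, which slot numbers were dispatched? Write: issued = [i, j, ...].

issued = [0, 2, 3]

slot 0 (MUL): ISSUE — free A3,Mu1,Ld2,B1 rp5 wp2
slot 1 (ALU): stall WAW — free A3,Mu1,Ld2,B1 rp5 wp2
slot 2 (MUL): ISSUE — free A3,Mu0,Ld2,B1 rp3 wp1
slot 3 (ALU): ISSUE — free A2,Mu0,Ld2,B1 rp1 wp0
slot 4 (BR): stall RD_PORT — free A2,Mu0,Ld2,B1 rp1 wp0
slot 5 (MUL): stall FU — free A2,Mu0,Ld2,B1 rp1 wp0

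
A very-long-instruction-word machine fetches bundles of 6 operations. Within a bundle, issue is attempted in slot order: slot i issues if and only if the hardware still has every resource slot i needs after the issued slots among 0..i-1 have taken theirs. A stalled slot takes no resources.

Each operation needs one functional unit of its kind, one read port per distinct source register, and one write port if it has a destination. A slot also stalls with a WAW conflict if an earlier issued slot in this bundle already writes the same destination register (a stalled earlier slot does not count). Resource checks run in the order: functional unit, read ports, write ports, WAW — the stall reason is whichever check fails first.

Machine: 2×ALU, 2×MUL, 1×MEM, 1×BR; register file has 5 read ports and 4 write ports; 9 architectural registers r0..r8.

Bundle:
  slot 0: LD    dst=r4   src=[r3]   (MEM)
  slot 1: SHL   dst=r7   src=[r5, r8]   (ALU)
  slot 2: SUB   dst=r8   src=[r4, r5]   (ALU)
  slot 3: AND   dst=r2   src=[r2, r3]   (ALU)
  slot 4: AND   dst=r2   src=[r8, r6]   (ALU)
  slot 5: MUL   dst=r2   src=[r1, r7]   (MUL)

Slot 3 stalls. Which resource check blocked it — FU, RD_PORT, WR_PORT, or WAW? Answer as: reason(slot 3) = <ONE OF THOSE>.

#0 MEM src=r3 dispatched  <A:2 Mu:2 Ld:0 B:1 rd:4 wr:3>
#1 ALU src=r5,r8 dispatched  <A:1 Mu:2 Ld:0 B:1 rd:2 wr:2>
#2 ALU src=r4,r5 dispatched  <A:0 Mu:2 Ld:0 B:1 rd:0 wr:1>
#3 ALU src=r2,r3 held:FU  <A:0 Mu:2 Ld:0 B:1 rd:0 wr:1>
#4 ALU src=r8,r6 held:FU  <A:0 Mu:2 Ld:0 B:1 rd:0 wr:1>
#5 MUL src=r1,r7 held:RD_PORT  <A:0 Mu:2 Ld:0 B:1 rd:0 wr:1>

reason(slot 3) = FU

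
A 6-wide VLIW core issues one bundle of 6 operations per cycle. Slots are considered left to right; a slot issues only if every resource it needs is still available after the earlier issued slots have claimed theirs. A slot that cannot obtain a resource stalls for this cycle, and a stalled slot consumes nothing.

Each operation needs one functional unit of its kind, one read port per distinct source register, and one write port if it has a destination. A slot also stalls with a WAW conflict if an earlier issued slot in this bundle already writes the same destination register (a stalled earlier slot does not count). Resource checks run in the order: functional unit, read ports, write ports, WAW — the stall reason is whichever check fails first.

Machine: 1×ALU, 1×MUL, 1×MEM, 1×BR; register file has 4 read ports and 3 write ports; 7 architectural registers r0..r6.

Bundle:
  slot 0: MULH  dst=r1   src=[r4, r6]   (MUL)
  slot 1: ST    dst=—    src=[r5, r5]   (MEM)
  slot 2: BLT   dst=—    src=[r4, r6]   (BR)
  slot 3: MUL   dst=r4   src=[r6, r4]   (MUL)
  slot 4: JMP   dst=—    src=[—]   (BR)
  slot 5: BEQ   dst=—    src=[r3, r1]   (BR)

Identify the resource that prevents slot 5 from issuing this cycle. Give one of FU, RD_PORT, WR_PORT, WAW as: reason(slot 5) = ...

reason(slot 5) = FU

#0 MUL src=r4,r6 dispatched  <A:1 Mu:0 Ld:1 B:1 rd:2 wr:2>
#1 MEM src=r5,r5 dispatched  <A:1 Mu:0 Ld:0 B:1 rd:1 wr:2>
#2 BR src=r4,r6 held:RD_PORT  <A:1 Mu:0 Ld:0 B:1 rd:1 wr:2>
#3 MUL src=r6,r4 held:FU  <A:1 Mu:0 Ld:0 B:1 rd:1 wr:2>
#4 BR src=- dispatched  <A:1 Mu:0 Ld:0 B:0 rd:1 wr:2>
#5 BR src=r3,r1 held:FU  <A:1 Mu:0 Ld:0 B:0 rd:1 wr:2>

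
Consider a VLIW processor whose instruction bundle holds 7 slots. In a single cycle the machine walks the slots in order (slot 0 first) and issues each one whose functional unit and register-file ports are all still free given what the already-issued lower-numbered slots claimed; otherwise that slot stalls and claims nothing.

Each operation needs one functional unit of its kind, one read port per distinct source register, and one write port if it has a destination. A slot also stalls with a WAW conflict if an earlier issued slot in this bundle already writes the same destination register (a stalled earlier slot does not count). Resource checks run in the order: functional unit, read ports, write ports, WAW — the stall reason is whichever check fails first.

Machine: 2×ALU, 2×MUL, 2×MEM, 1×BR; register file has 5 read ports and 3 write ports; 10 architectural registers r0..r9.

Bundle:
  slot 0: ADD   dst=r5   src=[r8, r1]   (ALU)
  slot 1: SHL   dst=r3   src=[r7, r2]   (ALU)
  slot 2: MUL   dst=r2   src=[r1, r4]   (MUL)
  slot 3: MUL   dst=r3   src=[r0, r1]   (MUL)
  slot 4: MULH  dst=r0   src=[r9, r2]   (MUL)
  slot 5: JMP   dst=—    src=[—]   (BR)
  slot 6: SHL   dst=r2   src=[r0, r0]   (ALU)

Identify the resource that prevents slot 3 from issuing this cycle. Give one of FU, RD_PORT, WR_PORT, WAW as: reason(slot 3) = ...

reason(slot 3) = RD_PORT

  0. ALU→r5 ⇒ go  {1A/2Mu/2Ld/1B | 3r 2w}
  1. ALU→r3 ⇒ go  {0A/2Mu/2Ld/1B | 1r 1w}
  2. MUL→r2 ⇒ no(RD_PORT)  {0A/2Mu/2Ld/1B | 1r 1w}
  3. MUL→r3 ⇒ no(RD_PORT)  {0A/2Mu/2Ld/1B | 1r 1w}
  4. MUL→r0 ⇒ no(RD_PORT)  {0A/2Mu/2Ld/1B | 1r 1w}
  5. BR ⇒ go  {0A/2Mu/2Ld/0B | 1r 1w}
  6. ALU→r2 ⇒ no(FU)  {0A/2Mu/2Ld/0B | 1r 1w}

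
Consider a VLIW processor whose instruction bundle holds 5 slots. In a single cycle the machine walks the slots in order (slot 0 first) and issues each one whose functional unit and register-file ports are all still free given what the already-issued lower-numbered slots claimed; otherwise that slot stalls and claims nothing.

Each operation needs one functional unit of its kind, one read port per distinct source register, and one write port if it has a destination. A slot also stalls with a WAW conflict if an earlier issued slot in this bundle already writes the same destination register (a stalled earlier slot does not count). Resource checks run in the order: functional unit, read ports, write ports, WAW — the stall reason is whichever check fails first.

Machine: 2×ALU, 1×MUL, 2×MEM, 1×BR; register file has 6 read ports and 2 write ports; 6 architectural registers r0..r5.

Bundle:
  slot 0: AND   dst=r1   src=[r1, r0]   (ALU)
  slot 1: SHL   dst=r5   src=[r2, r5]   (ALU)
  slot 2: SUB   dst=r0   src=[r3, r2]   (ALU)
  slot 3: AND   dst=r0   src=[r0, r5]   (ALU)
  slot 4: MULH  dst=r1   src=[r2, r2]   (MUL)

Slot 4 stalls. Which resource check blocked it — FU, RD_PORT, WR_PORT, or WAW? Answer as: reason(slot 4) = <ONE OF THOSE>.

reason(slot 4) = WR_PORT

  0. ALU→r1 ⇒ go  {1A/1Mu/2Ld/1B | 4r 1w}
  1. ALU→r5 ⇒ go  {0A/1Mu/2Ld/1B | 2r 0w}
  2. ALU→r0 ⇒ no(FU)  {0A/1Mu/2Ld/1B | 2r 0w}
  3. ALU→r0 ⇒ no(FU)  {0A/1Mu/2Ld/1B | 2r 0w}
  4. MUL→r1 ⇒ no(WR_PORT)  {0A/1Mu/2Ld/1B | 2r 0w}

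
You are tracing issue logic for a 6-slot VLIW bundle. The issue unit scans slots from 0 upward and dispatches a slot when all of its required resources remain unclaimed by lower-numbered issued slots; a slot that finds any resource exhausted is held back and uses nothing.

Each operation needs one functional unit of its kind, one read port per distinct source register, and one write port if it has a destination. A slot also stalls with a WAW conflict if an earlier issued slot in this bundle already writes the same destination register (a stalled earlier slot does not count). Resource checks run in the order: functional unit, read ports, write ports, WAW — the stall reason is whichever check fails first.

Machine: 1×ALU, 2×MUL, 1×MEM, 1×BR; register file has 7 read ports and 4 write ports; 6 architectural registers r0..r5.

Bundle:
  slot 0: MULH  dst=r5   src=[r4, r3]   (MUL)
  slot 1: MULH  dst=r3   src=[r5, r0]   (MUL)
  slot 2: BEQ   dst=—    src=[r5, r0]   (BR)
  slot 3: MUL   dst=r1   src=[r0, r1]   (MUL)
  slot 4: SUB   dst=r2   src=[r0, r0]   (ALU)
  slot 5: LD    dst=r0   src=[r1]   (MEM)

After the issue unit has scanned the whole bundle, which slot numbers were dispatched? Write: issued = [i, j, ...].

issued = [0, 1, 2, 4]

[0] MUL needs rd=2 wr=1: ok; after: ALU=1 MUL=1 MEM=1 BR=1, R=5, W=3
[1] MUL needs rd=2 wr=1: ok; after: ALU=1 MUL=0 MEM=1 BR=1, R=3, W=2
[2] BR needs rd=2 wr=0: ok; after: ALU=1 MUL=0 MEM=1 BR=0, R=1, W=2
[3] MUL needs rd=2 wr=1: FU; after: ALU=1 MUL=0 MEM=1 BR=0, R=1, W=2
[4] ALU needs rd=1 wr=1: ok; after: ALU=0 MUL=0 MEM=1 BR=0, R=0, W=1
[5] MEM needs rd=1 wr=1: RD_PORT; after: ALU=0 MUL=0 MEM=1 BR=0, R=0, W=1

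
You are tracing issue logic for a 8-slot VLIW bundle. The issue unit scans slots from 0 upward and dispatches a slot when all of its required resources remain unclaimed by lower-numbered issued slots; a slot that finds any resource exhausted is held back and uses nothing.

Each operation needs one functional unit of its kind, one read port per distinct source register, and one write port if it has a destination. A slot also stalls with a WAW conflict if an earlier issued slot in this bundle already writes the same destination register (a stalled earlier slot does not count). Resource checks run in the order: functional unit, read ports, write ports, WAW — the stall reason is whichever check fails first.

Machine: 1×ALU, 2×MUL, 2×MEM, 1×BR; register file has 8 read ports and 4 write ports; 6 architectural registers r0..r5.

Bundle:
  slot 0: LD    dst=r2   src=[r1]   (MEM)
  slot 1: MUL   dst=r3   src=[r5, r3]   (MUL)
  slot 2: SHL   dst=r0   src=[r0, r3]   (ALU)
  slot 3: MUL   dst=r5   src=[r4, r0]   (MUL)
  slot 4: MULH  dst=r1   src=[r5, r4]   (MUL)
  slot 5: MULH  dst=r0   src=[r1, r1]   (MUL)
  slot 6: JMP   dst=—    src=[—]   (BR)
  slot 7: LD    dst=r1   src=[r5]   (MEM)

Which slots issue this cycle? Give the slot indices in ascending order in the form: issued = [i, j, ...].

issued = [0, 1, 2, 3, 6]

[0] MEM needs rd=1 wr=1: ok; after: ALU=1 MUL=2 MEM=1 BR=1, R=7, W=3
[1] MUL needs rd=2 wr=1: ok; after: ALU=1 MUL=1 MEM=1 BR=1, R=5, W=2
[2] ALU needs rd=2 wr=1: ok; after: ALU=0 MUL=1 MEM=1 BR=1, R=3, W=1
[3] MUL needs rd=2 wr=1: ok; after: ALU=0 MUL=0 MEM=1 BR=1, R=1, W=0
[4] MUL needs rd=2 wr=1: FU; after: ALU=0 MUL=0 MEM=1 BR=1, R=1, W=0
[5] MUL needs rd=1 wr=1: FU; after: ALU=0 MUL=0 MEM=1 BR=1, R=1, W=0
[6] BR needs rd=0 wr=0: ok; after: ALU=0 MUL=0 MEM=1 BR=0, R=1, W=0
[7] MEM needs rd=1 wr=1: WR_PORT; after: ALU=0 MUL=0 MEM=1 BR=0, R=1, W=0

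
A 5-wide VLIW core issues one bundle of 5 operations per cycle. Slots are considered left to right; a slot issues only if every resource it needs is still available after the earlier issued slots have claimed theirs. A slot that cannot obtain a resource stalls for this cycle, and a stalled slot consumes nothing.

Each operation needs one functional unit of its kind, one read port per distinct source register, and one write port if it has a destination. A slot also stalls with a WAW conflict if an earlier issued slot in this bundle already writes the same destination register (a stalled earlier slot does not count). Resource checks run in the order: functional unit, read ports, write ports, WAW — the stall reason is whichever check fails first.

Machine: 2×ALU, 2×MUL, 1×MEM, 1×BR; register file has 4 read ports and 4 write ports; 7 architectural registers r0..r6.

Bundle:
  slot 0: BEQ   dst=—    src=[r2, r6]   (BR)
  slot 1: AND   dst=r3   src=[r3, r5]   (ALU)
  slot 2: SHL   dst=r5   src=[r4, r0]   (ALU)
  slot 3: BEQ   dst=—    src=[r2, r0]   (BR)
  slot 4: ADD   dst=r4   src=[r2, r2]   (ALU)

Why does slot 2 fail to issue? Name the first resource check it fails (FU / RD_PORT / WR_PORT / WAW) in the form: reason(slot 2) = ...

reason(slot 2) = RD_PORT

(0) want 1×BR +2rd +0wr — yes → AL2|MU2|ME1|BR0|rd2|wr4
(1) want 1×ALU +2rd +1wr — yes → AL1|MU2|ME1|BR0|rd0|wr3
(2) want 1×ALU +2rd +1wr — RD_PORT → AL1|MU2|ME1|BR0|rd0|wr3
(3) want 1×BR +2rd +0wr — FU → AL1|MU2|ME1|BR0|rd0|wr3
(4) want 1×ALU +1rd +1wr — RD_PORT → AL1|MU2|ME1|BR0|rd0|wr3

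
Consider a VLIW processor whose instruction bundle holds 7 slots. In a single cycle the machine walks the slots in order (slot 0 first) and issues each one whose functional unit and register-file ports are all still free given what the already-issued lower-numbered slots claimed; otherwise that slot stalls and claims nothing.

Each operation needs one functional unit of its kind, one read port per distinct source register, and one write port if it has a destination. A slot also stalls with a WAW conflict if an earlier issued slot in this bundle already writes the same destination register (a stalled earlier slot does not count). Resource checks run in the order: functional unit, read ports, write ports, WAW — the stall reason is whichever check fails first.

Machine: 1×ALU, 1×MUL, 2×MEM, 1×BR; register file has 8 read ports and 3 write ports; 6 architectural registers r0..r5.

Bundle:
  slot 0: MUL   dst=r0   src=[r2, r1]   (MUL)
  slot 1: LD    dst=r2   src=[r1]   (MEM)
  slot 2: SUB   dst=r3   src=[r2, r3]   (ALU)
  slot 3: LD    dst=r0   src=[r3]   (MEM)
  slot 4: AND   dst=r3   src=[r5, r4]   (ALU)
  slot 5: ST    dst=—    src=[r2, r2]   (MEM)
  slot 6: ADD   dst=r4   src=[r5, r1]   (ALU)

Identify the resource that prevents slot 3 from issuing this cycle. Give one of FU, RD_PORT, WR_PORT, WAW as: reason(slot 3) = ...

reason(slot 3) = WR_PORT

#0 MUL src=r2,r1 dispatched  <A:1 Mu:0 Ld:2 B:1 rd:6 wr:2>
#1 MEM src=r1 dispatched  <A:1 Mu:0 Ld:1 B:1 rd:5 wr:1>
#2 ALU src=r2,r3 dispatched  <A:0 Mu:0 Ld:1 B:1 rd:3 wr:0>
#3 MEM src=r3 held:WR_PORT  <A:0 Mu:0 Ld:1 B:1 rd:3 wr:0>
#4 ALU src=r5,r4 held:FU  <A:0 Mu:0 Ld:1 B:1 rd:3 wr:0>
#5 MEM src=r2,r2 dispatched  <A:0 Mu:0 Ld:0 B:1 rd:2 wr:0>
#6 ALU src=r5,r1 held:FU  <A:0 Mu:0 Ld:0 B:1 rd:2 wr:0>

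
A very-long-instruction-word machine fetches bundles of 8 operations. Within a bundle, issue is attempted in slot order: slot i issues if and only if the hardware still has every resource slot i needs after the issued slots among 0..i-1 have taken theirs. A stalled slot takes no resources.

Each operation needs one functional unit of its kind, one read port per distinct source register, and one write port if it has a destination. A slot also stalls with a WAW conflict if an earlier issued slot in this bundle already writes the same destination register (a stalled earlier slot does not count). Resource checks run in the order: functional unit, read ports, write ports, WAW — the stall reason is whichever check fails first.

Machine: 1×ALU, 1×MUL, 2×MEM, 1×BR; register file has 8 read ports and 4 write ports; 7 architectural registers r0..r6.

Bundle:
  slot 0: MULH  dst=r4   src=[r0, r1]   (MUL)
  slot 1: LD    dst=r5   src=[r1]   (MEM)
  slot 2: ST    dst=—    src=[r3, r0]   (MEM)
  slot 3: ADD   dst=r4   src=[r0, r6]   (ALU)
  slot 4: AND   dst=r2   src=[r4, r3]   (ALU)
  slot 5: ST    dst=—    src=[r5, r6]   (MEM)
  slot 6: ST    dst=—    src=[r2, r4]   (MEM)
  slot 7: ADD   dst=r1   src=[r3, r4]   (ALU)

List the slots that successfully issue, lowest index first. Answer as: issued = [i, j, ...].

issued = [0, 1, 2, 4]

  0. MUL→r4 ⇒ go  {1A/0Mu/2Ld/1B | 6r 3w}
  1. MEM→r5 ⇒ go  {1A/0Mu/1Ld/1B | 5r 2w}
  2. MEM ⇒ go  {1A/0Mu/0Ld/1B | 3r 2w}
  3. ALU→r4 ⇒ no(WAW)  {1A/0Mu/0Ld/1B | 3r 2w}
  4. ALU→r2 ⇒ go  {0A/0Mu/0Ld/1B | 1r 1w}
  5. MEM ⇒ no(FU)  {0A/0Mu/0Ld/1B | 1r 1w}
  6. MEM ⇒ no(FU)  {0A/0Mu/0Ld/1B | 1r 1w}
  7. ALU→r1 ⇒ no(FU)  {0A/0Mu/0Ld/1B | 1r 1w}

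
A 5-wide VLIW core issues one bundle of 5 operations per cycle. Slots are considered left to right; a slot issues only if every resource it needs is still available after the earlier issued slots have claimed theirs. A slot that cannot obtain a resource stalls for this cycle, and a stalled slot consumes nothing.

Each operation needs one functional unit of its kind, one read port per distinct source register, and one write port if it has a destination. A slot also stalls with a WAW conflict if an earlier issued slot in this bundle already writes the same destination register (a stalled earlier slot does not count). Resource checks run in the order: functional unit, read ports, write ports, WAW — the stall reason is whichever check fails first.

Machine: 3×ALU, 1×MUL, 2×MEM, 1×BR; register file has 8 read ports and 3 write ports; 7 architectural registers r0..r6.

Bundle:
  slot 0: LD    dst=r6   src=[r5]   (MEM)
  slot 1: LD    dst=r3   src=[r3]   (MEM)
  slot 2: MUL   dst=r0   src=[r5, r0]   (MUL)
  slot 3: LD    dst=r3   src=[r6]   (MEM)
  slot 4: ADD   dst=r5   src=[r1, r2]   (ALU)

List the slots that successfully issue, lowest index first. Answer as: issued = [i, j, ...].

issued = [0, 1, 2]

  0. MEM→r6 ⇒ go  {3A/1Mu/1Ld/1B | 7r 2w}
  1. MEM→r3 ⇒ go  {3A/1Mu/0Ld/1B | 6r 1w}
  2. MUL→r0 ⇒ go  {3A/0Mu/0Ld/1B | 4r 0w}
  3. MEM→r3 ⇒ no(FU)  {3A/0Mu/0Ld/1B | 4r 0w}
  4. ALU→r5 ⇒ no(WR_PORT)  {3A/0Mu/0Ld/1B | 4r 0w}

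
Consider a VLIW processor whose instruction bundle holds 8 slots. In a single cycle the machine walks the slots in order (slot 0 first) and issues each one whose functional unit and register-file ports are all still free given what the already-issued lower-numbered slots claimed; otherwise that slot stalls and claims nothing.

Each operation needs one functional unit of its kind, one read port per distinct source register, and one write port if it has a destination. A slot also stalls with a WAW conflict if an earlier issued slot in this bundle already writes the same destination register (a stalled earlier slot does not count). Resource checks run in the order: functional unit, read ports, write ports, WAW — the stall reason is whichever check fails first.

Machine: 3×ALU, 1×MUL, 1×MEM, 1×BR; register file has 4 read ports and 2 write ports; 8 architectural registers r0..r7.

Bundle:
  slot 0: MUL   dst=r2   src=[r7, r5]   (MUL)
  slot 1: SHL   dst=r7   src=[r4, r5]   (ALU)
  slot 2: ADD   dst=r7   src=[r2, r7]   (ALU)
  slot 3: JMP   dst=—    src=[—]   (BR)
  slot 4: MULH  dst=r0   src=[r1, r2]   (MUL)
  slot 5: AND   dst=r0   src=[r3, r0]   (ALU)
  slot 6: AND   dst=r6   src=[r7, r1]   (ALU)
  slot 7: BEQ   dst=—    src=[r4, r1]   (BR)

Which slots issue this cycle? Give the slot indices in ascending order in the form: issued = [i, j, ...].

(0) want 1×MUL +2rd +1wr — yes → AL3|MU0|ME1|BR1|rd2|wr1
(1) want 1×ALU +2rd +1wr — yes → AL2|MU0|ME1|BR1|rd0|wr0
(2) want 1×ALU +2rd +1wr — RD_PORT → AL2|MU0|ME1|BR1|rd0|wr0
(3) want 1×BR +0rd +0wr — yes → AL2|MU0|ME1|BR0|rd0|wr0
(4) want 1×MUL +2rd +1wr — FU → AL2|MU0|ME1|BR0|rd0|wr0
(5) want 1×ALU +2rd +1wr — RD_PORT → AL2|MU0|ME1|BR0|rd0|wr0
(6) want 1×ALU +2rd +1wr — RD_PORT → AL2|MU0|ME1|BR0|rd0|wr0
(7) want 1×BR +2rd +0wr — FU → AL2|MU0|ME1|BR0|rd0|wr0

issued = [0, 1, 3]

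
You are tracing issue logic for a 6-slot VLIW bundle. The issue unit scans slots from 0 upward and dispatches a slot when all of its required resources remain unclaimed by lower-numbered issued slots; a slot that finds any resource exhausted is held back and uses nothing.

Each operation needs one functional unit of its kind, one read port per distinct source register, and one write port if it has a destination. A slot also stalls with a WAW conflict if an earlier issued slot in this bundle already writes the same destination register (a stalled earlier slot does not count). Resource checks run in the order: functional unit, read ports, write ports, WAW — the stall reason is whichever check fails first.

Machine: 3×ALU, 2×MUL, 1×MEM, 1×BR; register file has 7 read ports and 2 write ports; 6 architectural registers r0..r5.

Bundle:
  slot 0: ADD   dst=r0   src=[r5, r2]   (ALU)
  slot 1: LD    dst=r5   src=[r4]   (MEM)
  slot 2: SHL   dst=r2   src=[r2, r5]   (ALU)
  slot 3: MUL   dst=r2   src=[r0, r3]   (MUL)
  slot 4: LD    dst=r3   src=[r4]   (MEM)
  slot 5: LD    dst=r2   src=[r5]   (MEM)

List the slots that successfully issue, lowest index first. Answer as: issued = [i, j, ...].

issued = [0, 1]

(0) want 1×ALU +2rd +1wr — yes → AL2|MU2|ME1|BR1|rd5|wr1
(1) want 1×MEM +1rd +1wr — yes → AL2|MU2|ME0|BR1|rd4|wr0
(2) want 1×ALU +2rd +1wr — WR_PORT → AL2|MU2|ME0|BR1|rd4|wr0
(3) want 1×MUL +2rd +1wr — WR_PORT → AL2|MU2|ME0|BR1|rd4|wr0
(4) want 1×MEM +1rd +1wr — FU → AL2|MU2|ME0|BR1|rd4|wr0
(5) want 1×MEM +1rd +1wr — FU → AL2|MU2|ME0|BR1|rd4|wr0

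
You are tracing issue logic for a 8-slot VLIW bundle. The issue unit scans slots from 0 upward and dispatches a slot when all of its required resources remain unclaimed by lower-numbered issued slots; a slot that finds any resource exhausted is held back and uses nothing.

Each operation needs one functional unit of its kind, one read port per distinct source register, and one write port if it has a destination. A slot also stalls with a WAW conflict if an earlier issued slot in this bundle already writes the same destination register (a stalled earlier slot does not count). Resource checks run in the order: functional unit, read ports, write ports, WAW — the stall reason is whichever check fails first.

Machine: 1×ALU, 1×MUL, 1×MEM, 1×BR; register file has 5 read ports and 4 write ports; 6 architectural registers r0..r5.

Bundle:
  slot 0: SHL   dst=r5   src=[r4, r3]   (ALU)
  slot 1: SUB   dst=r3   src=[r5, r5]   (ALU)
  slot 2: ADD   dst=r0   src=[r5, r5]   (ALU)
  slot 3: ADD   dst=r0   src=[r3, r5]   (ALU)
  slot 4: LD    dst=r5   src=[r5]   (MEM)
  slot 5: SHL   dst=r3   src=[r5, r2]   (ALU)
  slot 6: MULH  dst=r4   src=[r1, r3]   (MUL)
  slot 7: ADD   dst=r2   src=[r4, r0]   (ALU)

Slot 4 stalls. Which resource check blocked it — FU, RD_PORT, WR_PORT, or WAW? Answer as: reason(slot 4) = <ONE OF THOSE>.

  0. ALU→r5 ⇒ go  {0A/1Mu/1Ld/1B | 3r 3w}
  1. ALU→r3 ⇒ no(FU)  {0A/1Mu/1Ld/1B | 3r 3w}
  2. ALU→r0 ⇒ no(FU)  {0A/1Mu/1Ld/1B | 3r 3w}
  3. ALU→r0 ⇒ no(FU)  {0A/1Mu/1Ld/1B | 3r 3w}
  4. MEM→r5 ⇒ no(WAW)  {0A/1Mu/1Ld/1B | 3r 3w}
  5. ALU→r3 ⇒ no(FU)  {0A/1Mu/1Ld/1B | 3r 3w}
  6. MUL→r4 ⇒ go  {0A/0Mu/1Ld/1B | 1r 2w}
  7. ALU→r2 ⇒ no(FU)  {0A/0Mu/1Ld/1B | 1r 2w}

reason(slot 4) = WAW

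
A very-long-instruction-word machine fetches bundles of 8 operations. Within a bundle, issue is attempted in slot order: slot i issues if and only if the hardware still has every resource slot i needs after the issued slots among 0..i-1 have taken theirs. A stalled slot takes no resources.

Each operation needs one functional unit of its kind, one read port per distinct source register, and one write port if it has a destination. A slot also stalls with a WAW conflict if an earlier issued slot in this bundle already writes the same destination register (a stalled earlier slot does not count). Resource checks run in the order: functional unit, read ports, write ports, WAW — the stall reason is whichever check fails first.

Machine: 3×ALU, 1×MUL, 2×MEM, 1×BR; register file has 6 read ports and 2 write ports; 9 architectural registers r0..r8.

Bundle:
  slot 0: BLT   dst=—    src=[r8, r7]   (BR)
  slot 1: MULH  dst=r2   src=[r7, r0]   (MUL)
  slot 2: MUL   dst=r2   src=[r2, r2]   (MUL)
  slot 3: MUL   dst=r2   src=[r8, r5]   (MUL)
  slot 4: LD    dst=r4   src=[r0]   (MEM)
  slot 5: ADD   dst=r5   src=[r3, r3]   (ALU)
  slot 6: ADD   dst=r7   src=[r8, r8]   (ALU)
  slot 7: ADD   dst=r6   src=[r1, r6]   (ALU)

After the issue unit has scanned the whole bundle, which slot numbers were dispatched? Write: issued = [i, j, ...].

  0. BR ⇒ go  {3A/1Mu/2Ld/0B | 4r 2w}
  1. MUL→r2 ⇒ go  {3A/0Mu/2Ld/0B | 2r 1w}
  2. MUL→r2 ⇒ no(FU)  {3A/0Mu/2Ld/0B | 2r 1w}
  3. MUL→r2 ⇒ no(FU)  {3A/0Mu/2Ld/0B | 2r 1w}
  4. MEM→r4 ⇒ go  {3A/0Mu/1Ld/0B | 1r 0w}
  5. ALU→r5 ⇒ no(WR_PORT)  {3A/0Mu/1Ld/0B | 1r 0w}
  6. ALU→r7 ⇒ no(WR_PORT)  {3A/0Mu/1Ld/0B | 1r 0w}
  7. ALU→r6 ⇒ no(RD_PORT)  {3A/0Mu/1Ld/0B | 1r 0w}

issued = [0, 1, 4]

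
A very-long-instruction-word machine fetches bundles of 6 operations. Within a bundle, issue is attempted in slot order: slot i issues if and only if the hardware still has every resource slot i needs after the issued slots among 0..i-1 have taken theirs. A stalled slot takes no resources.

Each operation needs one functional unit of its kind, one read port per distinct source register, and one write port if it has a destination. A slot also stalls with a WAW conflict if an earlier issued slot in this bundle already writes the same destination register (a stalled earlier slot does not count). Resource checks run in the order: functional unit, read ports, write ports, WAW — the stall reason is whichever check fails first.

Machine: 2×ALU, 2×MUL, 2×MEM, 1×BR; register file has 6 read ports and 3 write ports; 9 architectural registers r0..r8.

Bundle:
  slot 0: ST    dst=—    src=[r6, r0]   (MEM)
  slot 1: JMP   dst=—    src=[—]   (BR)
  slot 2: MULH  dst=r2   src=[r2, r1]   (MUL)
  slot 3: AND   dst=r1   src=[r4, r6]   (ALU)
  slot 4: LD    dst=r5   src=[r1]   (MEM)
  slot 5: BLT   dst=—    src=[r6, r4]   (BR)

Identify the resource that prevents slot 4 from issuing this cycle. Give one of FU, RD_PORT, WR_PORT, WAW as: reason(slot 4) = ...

reason(slot 4) = RD_PORT

(0) want 1×MEM +2rd +0wr — yes → AL2|MU2|ME1|BR1|rd4|wr3
(1) want 1×BR +0rd +0wr — yes → AL2|MU2|ME1|BR0|rd4|wr3
(2) want 1×MUL +2rd +1wr — yes → AL2|MU1|ME1|BR0|rd2|wr2
(3) want 1×ALU +2rd +1wr — yes → AL1|MU1|ME1|BR0|rd0|wr1
(4) want 1×MEM +1rd +1wr — RD_PORT → AL1|MU1|ME1|BR0|rd0|wr1
(5) want 1×BR +2rd +0wr — FU → AL1|MU1|ME1|BR0|rd0|wr1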